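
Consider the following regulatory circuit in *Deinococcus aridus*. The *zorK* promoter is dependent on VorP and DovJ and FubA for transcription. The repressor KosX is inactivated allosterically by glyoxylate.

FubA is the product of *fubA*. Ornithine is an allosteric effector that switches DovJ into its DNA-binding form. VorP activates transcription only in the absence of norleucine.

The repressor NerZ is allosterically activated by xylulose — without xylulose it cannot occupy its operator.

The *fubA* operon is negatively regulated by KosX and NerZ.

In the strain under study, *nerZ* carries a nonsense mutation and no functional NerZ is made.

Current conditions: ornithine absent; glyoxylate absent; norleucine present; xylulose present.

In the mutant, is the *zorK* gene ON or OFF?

Norleucine is present, so VorP is inactive.
Ornithine is absent, so DovJ is inactive.
Glyoxylate is absent, so KosX is active.
NerZ is non-functional in this strain, so it has no effect.
With repressor KosX bound, *fubA* is not transcribed.
So FubA is not produced.
Required activator VorP is absent, so *zorK* is not transcribed.

OFF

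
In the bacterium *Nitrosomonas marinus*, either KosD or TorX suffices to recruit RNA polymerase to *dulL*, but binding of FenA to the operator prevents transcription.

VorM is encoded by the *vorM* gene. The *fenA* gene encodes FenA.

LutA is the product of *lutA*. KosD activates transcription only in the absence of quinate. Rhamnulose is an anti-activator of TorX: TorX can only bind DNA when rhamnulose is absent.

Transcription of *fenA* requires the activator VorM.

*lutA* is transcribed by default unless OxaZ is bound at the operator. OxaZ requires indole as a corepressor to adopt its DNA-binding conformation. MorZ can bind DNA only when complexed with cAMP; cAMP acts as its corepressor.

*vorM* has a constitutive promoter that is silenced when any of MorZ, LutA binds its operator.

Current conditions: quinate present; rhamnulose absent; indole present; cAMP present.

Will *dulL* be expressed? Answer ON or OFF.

ON

cAMP is present, so MorZ is active.
Indole is present, so OxaZ is active.
With repressor OxaZ bound, *lutA* is not transcribed.
So LutA is not produced.
With repressor MorZ bound, *vorM* is not transcribed.
So VorM is not produced.
Required activator VorM is absent, so *fenA* is not transcribed.
So FenA is not produced.
Quinate is present, so KosD is inactive.
Rhamnulose is absent, so TorX is active.
Activator TorX is present, so *dulL* is transcribed.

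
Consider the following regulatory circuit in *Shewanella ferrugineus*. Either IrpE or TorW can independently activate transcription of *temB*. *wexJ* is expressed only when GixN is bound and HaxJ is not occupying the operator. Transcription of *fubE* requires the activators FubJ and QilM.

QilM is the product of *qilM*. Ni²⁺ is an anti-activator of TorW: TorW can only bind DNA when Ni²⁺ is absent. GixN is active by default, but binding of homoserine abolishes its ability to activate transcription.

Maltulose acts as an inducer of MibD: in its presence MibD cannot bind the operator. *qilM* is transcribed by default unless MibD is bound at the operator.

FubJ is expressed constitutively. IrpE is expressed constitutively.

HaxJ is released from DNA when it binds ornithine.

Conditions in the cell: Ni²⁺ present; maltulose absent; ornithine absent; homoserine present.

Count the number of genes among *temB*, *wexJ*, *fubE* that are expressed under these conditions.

1

IrpE is produced constitutively and is active.
Ni²⁺ is present, so TorW is inactive.
Activator IrpE is present, so *temB* is transcribed.
→ *temB* is ON.
Homoserine is present, so GixN is inactive.
Ornithine is absent, so HaxJ is active.
With repressor HaxJ bound, *wexJ* is not transcribed.
→ *wexJ* is OFF.
FubJ is produced constitutively and is active.
Maltulose is absent, so MibD is active.
With repressor MibD bound, *qilM* is not transcribed.
So QilM is not produced.
Required activator QilM is absent, so *fubE* is not transcribed.
→ *fubE* is OFF.
1 of the 3 genes is transcribed.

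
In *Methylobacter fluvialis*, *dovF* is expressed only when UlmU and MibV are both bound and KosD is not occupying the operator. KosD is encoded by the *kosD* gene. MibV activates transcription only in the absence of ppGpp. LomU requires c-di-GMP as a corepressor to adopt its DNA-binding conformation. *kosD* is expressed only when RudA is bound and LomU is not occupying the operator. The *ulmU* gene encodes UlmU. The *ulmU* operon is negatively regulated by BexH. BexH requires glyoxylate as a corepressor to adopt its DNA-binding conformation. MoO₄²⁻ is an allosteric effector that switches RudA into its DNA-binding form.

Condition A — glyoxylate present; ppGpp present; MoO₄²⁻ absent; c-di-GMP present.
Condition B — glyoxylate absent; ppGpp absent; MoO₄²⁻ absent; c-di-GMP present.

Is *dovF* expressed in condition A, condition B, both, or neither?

Condition A:
Glyoxylate is present, so BexH is active.
With repressor BexH bound, *ulmU* is not transcribed.
So UlmU is not produced.
ppGpp is present, so MibV is inactive.
MoO₄²⁻ is absent, so RudA is inactive.
c-di-GMP is present, so LomU is active.
With repressor LomU bound, *kosD* is not transcribed.
So KosD is not produced.
Required activator UlmU is absent, so *dovF* is not transcribed.
→ *dovF* is OFF in A.
Condition B:
Glyoxylate is absent, so BexH is inactive.
With no repressor bound, *ulmU* is transcribed.
So UlmU is produced and active.
ppGpp is absent, so MibV is active.
MoO₄²⁻ is absent, so RudA is inactive.
c-di-GMP is present, so LomU is active.
With repressor LomU bound, *kosD* is not transcribed.
So KosD is not produced.
No repressor is bound and UlmU and MibV are active, so *dovF* is transcribed.
→ *dovF* is ON in B.

B only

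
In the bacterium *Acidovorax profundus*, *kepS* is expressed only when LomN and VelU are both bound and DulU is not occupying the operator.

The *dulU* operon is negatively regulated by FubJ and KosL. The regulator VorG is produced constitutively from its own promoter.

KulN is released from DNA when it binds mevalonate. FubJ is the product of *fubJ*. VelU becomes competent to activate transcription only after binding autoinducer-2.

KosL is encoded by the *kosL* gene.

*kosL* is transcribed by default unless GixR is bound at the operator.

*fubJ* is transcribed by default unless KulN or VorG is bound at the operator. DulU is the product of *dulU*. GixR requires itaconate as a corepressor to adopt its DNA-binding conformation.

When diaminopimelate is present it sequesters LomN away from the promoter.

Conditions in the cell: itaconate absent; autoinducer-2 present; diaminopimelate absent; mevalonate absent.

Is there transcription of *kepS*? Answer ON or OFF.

ON

Diaminopimelate is absent, so LomN is active.
Mevalonate is absent, so KulN is active.
VorG is produced constitutively and is active.
With repressor KulN bound, *fubJ* is not transcribed.
So FubJ is not produced.
Itaconate is absent, so GixR is inactive.
With no repressor bound, *kosL* is transcribed.
So KosL is produced and active.
With repressor KosL bound, *dulU* is not transcribed.
So DulU is not produced.
Autoinducer-2 is present, so VelU is active.
No repressor is bound and LomN and VelU are active, so *kepS* is transcribed.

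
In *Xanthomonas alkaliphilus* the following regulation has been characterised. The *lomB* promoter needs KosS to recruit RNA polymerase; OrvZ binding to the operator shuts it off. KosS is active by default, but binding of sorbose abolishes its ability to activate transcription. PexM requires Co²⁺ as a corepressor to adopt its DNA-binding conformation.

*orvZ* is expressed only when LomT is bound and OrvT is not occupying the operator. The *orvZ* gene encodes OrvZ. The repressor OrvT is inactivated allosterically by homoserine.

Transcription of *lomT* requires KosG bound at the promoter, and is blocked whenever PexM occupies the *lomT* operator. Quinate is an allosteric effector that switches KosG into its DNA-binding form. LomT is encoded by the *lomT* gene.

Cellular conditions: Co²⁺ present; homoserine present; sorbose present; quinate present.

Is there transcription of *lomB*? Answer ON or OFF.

Homoserine is present, so OrvT is inactive.
Quinate is present, so KosG is active.
Co²⁺ is present, so PexM is active.
With repressor PexM bound, *lomT* is not transcribed.
So LomT is not produced.
Required activator LomT is absent, so *orvZ* is not transcribed.
So OrvZ is not produced.
Sorbose is present, so KosS is inactive.
Required activator KosS is absent, so *lomB* is not transcribed.

OFF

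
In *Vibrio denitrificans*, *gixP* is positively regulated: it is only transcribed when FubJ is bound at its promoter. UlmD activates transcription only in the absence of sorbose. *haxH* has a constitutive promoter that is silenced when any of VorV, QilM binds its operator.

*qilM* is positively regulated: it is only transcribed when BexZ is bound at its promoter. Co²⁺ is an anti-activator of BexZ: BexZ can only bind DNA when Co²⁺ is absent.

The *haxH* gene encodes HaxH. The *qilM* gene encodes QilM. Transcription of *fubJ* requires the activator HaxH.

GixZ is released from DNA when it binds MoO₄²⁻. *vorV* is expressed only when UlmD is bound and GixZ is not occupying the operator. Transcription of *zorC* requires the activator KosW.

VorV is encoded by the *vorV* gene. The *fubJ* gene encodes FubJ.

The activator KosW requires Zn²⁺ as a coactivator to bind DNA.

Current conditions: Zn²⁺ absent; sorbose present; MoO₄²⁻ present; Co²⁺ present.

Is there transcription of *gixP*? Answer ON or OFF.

ON

Sorbose is present, so UlmD is inactive.
MoO₄²⁻ is present, so GixZ is inactive.
Required activator UlmD is absent, so *vorV* is not transcribed.
So VorV is not produced.
Co²⁺ is present, so BexZ is inactive.
Required activator BexZ is absent, so *qilM* is not transcribed.
So QilM is not produced.
With no repressor bound, *haxH* is transcribed.
So HaxH is produced and active.
No repressor is bound and HaxH is active, so *fubJ* is transcribed.
So FubJ is produced and active.
No repressor is bound and FubJ is active, so *gixP* is transcribed.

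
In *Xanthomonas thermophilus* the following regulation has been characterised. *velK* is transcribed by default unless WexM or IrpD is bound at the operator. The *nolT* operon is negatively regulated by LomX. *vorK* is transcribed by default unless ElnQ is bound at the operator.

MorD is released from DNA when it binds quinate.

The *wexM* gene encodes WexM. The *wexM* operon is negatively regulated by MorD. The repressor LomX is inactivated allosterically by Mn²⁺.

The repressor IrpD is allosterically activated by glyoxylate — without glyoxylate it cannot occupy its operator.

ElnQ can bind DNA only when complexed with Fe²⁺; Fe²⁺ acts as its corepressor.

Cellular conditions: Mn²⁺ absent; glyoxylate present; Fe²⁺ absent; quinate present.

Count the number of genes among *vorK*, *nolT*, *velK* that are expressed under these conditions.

1

Fe²⁺ is absent, so ElnQ is inactive.
With no repressor bound, *vorK* is transcribed.
→ *vorK* is ON.
Mn²⁺ is absent, so LomX is active.
With repressor LomX bound, *nolT* is not transcribed.
→ *nolT* is OFF.
Quinate is present, so MorD is inactive.
With no repressor bound, *wexM* is transcribed.
So WexM is produced and active.
Glyoxylate is present, so IrpD is active.
With repressor WexM bound, *velK* is not transcribed.
→ *velK* is OFF.
1 of the 3 genes is transcribed.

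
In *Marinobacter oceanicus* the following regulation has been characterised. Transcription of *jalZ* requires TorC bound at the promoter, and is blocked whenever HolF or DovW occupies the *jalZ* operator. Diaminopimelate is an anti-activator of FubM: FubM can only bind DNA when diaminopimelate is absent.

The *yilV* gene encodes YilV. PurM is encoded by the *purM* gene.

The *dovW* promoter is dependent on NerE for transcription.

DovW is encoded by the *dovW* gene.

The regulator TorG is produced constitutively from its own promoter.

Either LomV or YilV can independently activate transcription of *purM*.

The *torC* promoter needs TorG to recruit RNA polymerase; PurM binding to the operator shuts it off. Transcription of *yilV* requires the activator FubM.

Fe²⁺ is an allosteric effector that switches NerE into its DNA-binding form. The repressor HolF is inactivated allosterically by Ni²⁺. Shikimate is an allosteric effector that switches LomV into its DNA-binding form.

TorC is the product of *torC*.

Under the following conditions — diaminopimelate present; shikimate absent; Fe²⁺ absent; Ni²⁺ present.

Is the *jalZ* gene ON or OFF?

ON

Ni²⁺ is present, so HolF is inactive.
TorG is produced constitutively and is active.
Shikimate is absent, so LomV is inactive.
Diaminopimelate is present, so FubM is inactive.
Required activator FubM is absent, so *yilV* is not transcribed.
So YilV is not produced.
No activator is available at the *purM* promoter, so *purM* is not transcribed.
So PurM is not produced.
No repressor is bound and TorG is active, so *torC* is transcribed.
So TorC is produced and active.
Fe²⁺ is absent, so NerE is inactive.
Required activator NerE is absent, so *dovW* is not transcribed.
So DovW is not produced.
No repressor is bound and TorC is active, so *jalZ* is transcribed.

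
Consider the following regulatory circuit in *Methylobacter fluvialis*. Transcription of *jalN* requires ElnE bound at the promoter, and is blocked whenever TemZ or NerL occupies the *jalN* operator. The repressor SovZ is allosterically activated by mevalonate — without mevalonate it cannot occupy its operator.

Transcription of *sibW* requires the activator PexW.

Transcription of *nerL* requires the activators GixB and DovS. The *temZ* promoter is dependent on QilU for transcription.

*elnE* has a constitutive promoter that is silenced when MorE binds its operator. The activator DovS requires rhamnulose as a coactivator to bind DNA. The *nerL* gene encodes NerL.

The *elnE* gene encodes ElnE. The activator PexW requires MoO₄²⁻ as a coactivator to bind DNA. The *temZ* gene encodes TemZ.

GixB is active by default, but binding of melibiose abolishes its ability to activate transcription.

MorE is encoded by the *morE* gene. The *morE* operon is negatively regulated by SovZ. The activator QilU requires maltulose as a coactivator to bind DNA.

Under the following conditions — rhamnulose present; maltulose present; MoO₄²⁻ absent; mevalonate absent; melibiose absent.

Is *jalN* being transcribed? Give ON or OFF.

Mevalonate is absent, so SovZ is inactive.
With no repressor bound, *morE* is transcribed.
So MorE is produced and active.
With repressor MorE bound, *elnE* is not transcribed.
So ElnE is not produced.
Maltulose is present, so QilU is active.
No repressor is bound and QilU is active, so *temZ* is transcribed.
So TemZ is produced and active.
Melibiose is absent, so GixB is active.
Rhamnulose is present, so DovS is active.
No repressor is bound and GixB and DovS are active, so *nerL* is transcribed.
So NerL is produced and active.
With repressor TemZ bound, *jalN* is not transcribed.

OFF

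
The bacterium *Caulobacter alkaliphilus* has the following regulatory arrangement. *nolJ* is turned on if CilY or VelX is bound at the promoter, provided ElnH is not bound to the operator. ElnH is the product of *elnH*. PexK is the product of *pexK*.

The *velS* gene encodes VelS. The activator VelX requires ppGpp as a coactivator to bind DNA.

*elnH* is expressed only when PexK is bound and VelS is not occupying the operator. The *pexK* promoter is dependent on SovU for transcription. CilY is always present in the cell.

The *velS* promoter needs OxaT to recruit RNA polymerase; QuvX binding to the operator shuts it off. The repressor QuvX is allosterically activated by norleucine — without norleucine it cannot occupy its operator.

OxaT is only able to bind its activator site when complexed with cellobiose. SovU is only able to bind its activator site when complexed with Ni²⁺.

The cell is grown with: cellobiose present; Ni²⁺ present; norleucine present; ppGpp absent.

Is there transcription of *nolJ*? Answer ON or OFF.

OFF

CilY is produced constitutively and is active.
ppGpp is absent, so VelX is inactive.
Cellobiose is present, so OxaT is active.
Norleucine is present, so QuvX is active.
With repressor QuvX bound, *velS* is not transcribed.
So VelS is not produced.
Ni²⁺ is present, so SovU is active.
No repressor is bound and SovU is active, so *pexK* is transcribed.
So PexK is produced and active.
No repressor is bound and PexK is active, so *elnH* is transcribed.
So ElnH is produced and active.
With repressor ElnH bound, *nolJ* is not transcribed.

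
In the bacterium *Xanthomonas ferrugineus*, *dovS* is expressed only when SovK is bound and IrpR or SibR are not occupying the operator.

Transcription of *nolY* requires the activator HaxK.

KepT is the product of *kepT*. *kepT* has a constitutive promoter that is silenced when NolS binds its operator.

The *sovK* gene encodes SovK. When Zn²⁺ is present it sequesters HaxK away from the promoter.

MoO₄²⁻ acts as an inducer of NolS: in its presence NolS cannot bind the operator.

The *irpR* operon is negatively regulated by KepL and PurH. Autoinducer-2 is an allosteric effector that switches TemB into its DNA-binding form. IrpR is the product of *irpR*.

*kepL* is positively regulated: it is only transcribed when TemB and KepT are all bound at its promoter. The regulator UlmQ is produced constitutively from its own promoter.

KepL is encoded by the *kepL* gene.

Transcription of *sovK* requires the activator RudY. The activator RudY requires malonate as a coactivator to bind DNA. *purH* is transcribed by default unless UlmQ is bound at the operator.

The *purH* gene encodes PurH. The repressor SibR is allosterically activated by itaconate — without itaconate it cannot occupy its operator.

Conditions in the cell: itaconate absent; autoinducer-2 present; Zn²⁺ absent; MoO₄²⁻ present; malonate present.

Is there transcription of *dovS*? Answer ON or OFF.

ON

Autoinducer-2 is present, so TemB is active.
MoO₄²⁻ is present, so NolS is inactive.
With no repressor bound, *kepT* is transcribed.
So KepT is produced and active.
No repressor is bound and TemB and KepT are active, so *kepL* is transcribed.
So KepL is produced and active.
UlmQ is produced constitutively and is active.
With repressor UlmQ bound, *purH* is not transcribed.
So PurH is not produced.
With repressor KepL bound, *irpR* is not transcribed.
So IrpR is not produced.
Malonate is present, so RudY is active.
No repressor is bound and RudY is active, so *sovK* is transcribed.
So SovK is produced and active.
Itaconate is absent, so SibR is inactive.
No repressor is bound and SovK is active, so *dovS* is transcribed.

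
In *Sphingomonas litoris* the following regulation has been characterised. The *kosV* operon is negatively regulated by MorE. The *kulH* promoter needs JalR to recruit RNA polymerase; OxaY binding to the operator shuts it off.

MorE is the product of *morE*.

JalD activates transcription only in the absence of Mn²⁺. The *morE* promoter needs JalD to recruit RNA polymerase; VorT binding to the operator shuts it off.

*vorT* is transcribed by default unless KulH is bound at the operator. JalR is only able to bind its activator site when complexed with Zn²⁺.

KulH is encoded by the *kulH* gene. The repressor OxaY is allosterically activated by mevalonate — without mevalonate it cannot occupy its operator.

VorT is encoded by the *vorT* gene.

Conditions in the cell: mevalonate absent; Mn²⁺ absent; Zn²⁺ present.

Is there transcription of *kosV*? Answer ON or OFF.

Mevalonate is absent, so OxaY is inactive.
Zn²⁺ is present, so JalR is active.
No repressor is bound and JalR is active, so *kulH* is transcribed.
So KulH is produced and active.
With repressor KulH bound, *vorT* is not transcribed.
So VorT is not produced.
Mn²⁺ is absent, so JalD is active.
No repressor is bound and JalD is active, so *morE* is transcribed.
So MorE is produced and active.
With repressor MorE bound, *kosV* is not transcribed.

OFF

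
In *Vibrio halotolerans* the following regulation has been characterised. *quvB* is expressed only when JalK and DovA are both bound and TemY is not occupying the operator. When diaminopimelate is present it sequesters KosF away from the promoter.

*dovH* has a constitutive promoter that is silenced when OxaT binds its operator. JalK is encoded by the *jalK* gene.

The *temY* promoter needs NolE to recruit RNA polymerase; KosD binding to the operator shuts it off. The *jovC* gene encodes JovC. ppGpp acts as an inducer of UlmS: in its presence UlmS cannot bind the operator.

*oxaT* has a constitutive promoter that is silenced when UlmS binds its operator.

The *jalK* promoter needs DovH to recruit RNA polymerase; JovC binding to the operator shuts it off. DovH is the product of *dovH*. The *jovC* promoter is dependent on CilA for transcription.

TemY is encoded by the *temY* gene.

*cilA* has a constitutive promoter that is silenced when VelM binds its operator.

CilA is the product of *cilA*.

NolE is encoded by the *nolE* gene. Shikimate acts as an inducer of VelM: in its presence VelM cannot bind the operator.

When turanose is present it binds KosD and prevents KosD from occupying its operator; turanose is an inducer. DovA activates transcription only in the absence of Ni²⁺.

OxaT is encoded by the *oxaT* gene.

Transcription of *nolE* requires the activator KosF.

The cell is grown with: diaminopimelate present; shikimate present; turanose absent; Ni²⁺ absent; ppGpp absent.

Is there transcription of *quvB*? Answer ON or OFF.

OFF

Turanose is absent, so KosD is active.
Diaminopimelate is present, so KosF is inactive.
Required activator KosF is absent, so *nolE* is not transcribed.
So NolE is not produced.
With repressor KosD bound, *temY* is not transcribed.
So TemY is not produced.
Shikimate is present, so VelM is inactive.
With no repressor bound, *cilA* is transcribed.
So CilA is produced and active.
No repressor is bound and CilA is active, so *jovC* is transcribed.
So JovC is produced and active.
ppGpp is absent, so UlmS is active.
With repressor UlmS bound, *oxaT* is not transcribed.
So OxaT is not produced.
With no repressor bound, *dovH* is transcribed.
So DovH is produced and active.
With repressor JovC bound, *jalK* is not transcribed.
So JalK is not produced.
Ni²⁺ is absent, so DovA is active.
Required activator JalK is absent, so *quvB* is not transcribed.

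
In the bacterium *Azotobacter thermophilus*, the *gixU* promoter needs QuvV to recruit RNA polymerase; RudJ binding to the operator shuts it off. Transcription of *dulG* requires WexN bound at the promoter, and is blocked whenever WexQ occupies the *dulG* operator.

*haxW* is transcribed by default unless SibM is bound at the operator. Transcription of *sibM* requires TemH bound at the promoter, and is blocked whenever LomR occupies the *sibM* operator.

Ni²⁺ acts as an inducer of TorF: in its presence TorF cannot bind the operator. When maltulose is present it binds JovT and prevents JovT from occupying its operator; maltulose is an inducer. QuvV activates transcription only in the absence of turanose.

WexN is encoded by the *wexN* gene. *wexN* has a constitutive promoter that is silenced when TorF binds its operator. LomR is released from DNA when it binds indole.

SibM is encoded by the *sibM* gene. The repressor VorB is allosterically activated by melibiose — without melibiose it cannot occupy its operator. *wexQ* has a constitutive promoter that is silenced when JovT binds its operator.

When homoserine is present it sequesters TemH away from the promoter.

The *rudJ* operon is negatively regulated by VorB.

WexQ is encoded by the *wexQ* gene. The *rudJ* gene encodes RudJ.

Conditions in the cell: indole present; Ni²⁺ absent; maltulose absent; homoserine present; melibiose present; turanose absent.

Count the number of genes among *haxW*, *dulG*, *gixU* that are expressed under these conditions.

Homoserine is present, so TemH is inactive.
Indole is present, so LomR is inactive.
Required activator TemH is absent, so *sibM* is not transcribed.
So SibM is not produced.
With no repressor bound, *haxW* is transcribed.
→ *haxW* is ON.
Ni²⁺ is absent, so TorF is active.
With repressor TorF bound, *wexN* is not transcribed.
So WexN is not produced.
Maltulose is absent, so JovT is active.
With repressor JovT bound, *wexQ* is not transcribed.
So WexQ is not produced.
Required activator WexN is absent, so *dulG* is not transcribed.
→ *dulG* is OFF.
Melibiose is present, so VorB is active.
With repressor VorB bound, *rudJ* is not transcribed.
So RudJ is not produced.
Turanose is absent, so QuvV is active.
No repressor is bound and QuvV is active, so *gixU* is transcribed.
→ *gixU* is ON.
2 of the 3 genes are transcribed.

2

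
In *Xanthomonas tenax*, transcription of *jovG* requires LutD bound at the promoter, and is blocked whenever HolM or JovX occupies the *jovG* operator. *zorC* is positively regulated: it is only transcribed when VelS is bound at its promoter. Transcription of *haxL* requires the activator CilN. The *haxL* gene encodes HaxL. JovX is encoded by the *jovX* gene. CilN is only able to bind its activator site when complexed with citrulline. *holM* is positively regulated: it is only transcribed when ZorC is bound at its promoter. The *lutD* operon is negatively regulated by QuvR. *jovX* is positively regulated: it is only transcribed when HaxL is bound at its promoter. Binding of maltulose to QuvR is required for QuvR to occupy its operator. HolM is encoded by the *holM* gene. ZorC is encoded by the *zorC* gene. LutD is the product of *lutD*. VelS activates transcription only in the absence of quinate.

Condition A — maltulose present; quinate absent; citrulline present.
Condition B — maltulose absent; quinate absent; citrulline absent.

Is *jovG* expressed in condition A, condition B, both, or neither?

Condition A:
Maltulose is present, so QuvR is active.
With repressor QuvR bound, *lutD* is not transcribed.
So LutD is not produced.
Quinate is absent, so VelS is active.
No repressor is bound and VelS is active, so *zorC* is transcribed.
So ZorC is produced and active.
No repressor is bound and ZorC is active, so *holM* is transcribed.
So HolM is produced and active.
Citrulline is present, so CilN is active.
No repressor is bound and CilN is active, so *haxL* is transcribed.
So HaxL is produced and active.
No repressor is bound and HaxL is active, so *jovX* is transcribed.
So JovX is produced and active.
With repressor HolM bound, *jovG* is not transcribed.
→ *jovG* is OFF in A.
Condition B:
Maltulose is absent, so QuvR is inactive.
With no repressor bound, *lutD* is transcribed.
So LutD is produced and active.
Quinate is absent, so VelS is active.
No repressor is bound and VelS is active, so *zorC* is transcribed.
So ZorC is produced and active.
No repressor is bound and ZorC is active, so *holM* is transcribed.
So HolM is produced and active.
Citrulline is absent, so CilN is inactive.
Required activator CilN is absent, so *haxL* is not transcribed.
So HaxL is not produced.
Required activator HaxL is absent, so *jovX* is not transcribed.
So JovX is not produced.
With repressor HolM bound, *jovG* is not transcribed.
→ *jovG* is OFF in B.

neither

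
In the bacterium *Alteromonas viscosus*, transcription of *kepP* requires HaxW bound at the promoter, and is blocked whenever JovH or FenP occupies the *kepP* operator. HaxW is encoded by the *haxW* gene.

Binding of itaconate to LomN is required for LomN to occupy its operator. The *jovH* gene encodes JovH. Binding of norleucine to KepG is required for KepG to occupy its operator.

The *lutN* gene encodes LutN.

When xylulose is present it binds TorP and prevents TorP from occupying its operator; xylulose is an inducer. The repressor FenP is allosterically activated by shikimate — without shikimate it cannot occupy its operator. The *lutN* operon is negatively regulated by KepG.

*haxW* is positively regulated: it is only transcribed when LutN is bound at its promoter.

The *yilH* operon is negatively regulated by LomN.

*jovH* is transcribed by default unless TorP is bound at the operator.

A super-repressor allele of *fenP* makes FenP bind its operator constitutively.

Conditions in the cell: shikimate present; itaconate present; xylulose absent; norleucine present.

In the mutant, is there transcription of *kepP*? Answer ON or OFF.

Norleucine is present, so KepG is active.
With repressor KepG bound, *lutN* is not transcribed.
So LutN is not produced.
Required activator LutN is absent, so *haxW* is not transcribed.
So HaxW is not produced.
Xylulose is absent, so TorP is active.
With repressor TorP bound, *jovH* is not transcribed.
So JovH is not produced.
FenP is constitutively active in this strain.
With repressor FenP bound, *kepP* is not transcribed.

OFF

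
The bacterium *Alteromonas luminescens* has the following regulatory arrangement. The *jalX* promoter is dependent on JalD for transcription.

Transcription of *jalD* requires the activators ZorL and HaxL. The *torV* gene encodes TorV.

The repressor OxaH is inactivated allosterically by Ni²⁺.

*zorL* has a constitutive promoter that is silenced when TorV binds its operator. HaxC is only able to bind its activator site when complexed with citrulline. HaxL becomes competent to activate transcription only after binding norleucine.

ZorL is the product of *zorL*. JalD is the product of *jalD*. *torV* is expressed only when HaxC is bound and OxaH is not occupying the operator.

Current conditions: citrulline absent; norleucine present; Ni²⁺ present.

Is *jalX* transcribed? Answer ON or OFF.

ON

Citrulline is absent, so HaxC is inactive.
Ni²⁺ is present, so OxaH is inactive.
Required activator HaxC is absent, so *torV* is not transcribed.
So TorV is not produced.
With no repressor bound, *zorL* is transcribed.
So ZorL is produced and active.
Norleucine is present, so HaxL is active.
No repressor is bound and ZorL and HaxL are active, so *jalD* is transcribed.
So JalD is produced and active.
No repressor is bound and JalD is active, so *jalX* is transcribed.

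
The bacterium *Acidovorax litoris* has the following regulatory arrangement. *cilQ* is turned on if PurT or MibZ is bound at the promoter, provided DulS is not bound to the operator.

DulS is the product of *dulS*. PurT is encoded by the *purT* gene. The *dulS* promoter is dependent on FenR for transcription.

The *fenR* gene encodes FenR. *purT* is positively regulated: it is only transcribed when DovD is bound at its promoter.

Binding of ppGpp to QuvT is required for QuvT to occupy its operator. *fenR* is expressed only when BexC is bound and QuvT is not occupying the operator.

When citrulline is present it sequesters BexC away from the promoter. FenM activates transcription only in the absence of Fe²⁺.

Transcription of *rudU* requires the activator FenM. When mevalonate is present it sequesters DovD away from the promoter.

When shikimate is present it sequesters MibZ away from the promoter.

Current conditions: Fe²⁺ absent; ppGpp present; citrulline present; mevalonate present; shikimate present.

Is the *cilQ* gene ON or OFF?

Mevalonate is present, so DovD is inactive.
Required activator DovD is absent, so *purT* is not transcribed.
So PurT is not produced.
Shikimate is present, so MibZ is inactive.
ppGpp is present, so QuvT is active.
Citrulline is present, so BexC is inactive.
With repressor QuvT bound, *fenR* is not transcribed.
So FenR is not produced.
Required activator FenR is absent, so *dulS* is not transcribed.
So DulS is not produced.
No activator is available at the *cilQ* promoter, so *cilQ* is not transcribed.

OFF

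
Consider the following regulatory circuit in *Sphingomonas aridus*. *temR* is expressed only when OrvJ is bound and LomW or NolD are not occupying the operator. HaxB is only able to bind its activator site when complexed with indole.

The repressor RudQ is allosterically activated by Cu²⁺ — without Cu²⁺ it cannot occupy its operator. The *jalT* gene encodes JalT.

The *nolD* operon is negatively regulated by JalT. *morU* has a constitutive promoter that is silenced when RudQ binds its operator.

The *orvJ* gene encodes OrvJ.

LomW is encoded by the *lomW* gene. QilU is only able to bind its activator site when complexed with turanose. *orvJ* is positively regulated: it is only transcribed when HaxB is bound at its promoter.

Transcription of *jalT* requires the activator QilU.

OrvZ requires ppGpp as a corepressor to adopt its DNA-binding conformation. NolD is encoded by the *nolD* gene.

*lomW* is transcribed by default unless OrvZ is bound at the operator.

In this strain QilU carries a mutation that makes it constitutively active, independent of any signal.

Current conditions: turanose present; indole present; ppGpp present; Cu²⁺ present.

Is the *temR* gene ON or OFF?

Indole is present, so HaxB is active.
No repressor is bound and HaxB is active, so *orvJ* is transcribed.
So OrvJ is produced and active.
ppGpp is present, so OrvZ is active.
With repressor OrvZ bound, *lomW* is not transcribed.
So LomW is not produced.
QilU is constitutively active in this strain.
No repressor is bound and QilU is active, so *jalT* is transcribed.
So JalT is produced and active.
With repressor JalT bound, *nolD* is not transcribed.
So NolD is not produced.
No repressor is bound and OrvJ is active, so *temR* is transcribed.

ON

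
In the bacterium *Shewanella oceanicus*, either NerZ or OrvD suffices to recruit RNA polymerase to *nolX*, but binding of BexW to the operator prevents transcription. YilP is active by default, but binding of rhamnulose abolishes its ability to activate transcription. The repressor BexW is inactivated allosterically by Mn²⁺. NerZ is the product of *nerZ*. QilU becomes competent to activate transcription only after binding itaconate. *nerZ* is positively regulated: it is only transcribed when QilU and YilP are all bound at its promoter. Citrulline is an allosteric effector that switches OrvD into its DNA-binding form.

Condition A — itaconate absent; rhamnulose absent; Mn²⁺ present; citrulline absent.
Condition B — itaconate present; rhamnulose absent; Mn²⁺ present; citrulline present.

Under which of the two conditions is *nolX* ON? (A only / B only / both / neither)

B only

Condition A:
Itaconate is absent, so QilU is inactive.
Rhamnulose is absent, so YilP is active.
Required activator QilU is absent, so *nerZ* is not transcribed.
So NerZ is not produced.
Mn²⁺ is present, so BexW is inactive.
Citrulline is absent, so OrvD is inactive.
No activator is available at the *nolX* promoter, so *nolX* is not transcribed.
→ *nolX* is OFF in A.
Condition B:
Itaconate is present, so QilU is active.
Rhamnulose is absent, so YilP is active.
No repressor is bound and QilU and YilP are active, so *nerZ* is transcribed.
So NerZ is produced and active.
Mn²⁺ is present, so BexW is inactive.
Citrulline is present, so OrvD is active.
Activator NerZ is present, so *nolX* is transcribed.
→ *nolX* is ON in B.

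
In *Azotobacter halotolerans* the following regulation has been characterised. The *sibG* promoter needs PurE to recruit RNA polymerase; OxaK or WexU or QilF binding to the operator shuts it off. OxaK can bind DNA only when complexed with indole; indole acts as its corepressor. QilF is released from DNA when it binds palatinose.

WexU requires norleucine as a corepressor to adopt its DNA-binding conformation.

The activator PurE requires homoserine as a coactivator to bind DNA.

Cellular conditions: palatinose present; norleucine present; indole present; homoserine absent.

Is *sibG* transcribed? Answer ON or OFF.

Indole is present, so OxaK is active.
Norleucine is present, so WexU is active.
Palatinose is present, so QilF is inactive.
Homoserine is absent, so PurE is inactive.
With repressor OxaK bound, *sibG* is not transcribed.

OFF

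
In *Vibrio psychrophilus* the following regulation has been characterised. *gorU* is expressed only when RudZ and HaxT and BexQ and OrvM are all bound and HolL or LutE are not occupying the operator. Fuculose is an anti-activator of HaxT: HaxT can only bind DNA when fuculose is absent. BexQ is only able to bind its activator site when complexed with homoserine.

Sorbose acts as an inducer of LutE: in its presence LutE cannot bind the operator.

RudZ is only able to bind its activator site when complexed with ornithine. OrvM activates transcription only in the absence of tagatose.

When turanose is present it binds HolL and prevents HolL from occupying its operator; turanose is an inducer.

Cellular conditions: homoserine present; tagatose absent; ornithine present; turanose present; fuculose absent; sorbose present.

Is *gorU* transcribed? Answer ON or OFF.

ON

Turanose is present, so HolL is inactive.
Ornithine is present, so RudZ is active.
Fuculose is absent, so HaxT is active.
Sorbose is present, so LutE is inactive.
Homoserine is present, so BexQ is active.
Tagatose is absent, so OrvM is active.
No repressor is bound and RudZ and HaxT and BexQ and OrvM are active, so *gorU* is transcribed.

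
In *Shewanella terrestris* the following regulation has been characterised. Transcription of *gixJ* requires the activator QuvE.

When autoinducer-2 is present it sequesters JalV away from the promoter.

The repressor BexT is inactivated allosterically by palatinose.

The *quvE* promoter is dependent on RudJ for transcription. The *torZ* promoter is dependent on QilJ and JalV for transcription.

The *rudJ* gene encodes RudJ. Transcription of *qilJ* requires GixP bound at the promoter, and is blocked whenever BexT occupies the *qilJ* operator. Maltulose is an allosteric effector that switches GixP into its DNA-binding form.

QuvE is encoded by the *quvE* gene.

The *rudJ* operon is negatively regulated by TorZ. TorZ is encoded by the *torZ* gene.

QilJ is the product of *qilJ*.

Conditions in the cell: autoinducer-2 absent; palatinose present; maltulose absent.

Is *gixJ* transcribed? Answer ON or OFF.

ON

Palatinose is present, so BexT is inactive.
Maltulose is absent, so GixP is inactive.
Required activator GixP is absent, so *qilJ* is not transcribed.
So QilJ is not produced.
Autoinducer-2 is absent, so JalV is active.
Required activator QilJ is absent, so *torZ* is not transcribed.
So TorZ is not produced.
With no repressor bound, *rudJ* is transcribed.
So RudJ is produced and active.
No repressor is bound and RudJ is active, so *quvE* is transcribed.
So QuvE is produced and active.
No repressor is bound and QuvE is active, so *gixJ* is transcribed.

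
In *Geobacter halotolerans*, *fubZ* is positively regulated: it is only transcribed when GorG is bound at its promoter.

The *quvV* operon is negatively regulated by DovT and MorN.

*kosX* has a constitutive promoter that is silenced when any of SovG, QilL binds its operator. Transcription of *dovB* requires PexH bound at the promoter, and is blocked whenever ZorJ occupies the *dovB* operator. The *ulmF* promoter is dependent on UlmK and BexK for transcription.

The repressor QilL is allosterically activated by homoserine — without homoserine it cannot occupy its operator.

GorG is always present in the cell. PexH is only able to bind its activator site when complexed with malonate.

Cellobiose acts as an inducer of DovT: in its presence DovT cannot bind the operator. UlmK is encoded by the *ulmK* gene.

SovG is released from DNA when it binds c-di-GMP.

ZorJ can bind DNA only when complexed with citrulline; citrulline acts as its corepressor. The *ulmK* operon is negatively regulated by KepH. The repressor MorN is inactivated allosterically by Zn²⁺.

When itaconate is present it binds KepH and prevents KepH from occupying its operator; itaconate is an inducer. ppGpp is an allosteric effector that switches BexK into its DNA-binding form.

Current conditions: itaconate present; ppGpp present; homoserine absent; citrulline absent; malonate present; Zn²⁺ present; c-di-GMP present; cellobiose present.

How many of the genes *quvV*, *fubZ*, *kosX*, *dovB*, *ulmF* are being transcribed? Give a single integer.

5

Cellobiose is present, so DovT is inactive.
Zn²⁺ is present, so MorN is inactive.
With no repressor bound, *quvV* is transcribed.
→ *quvV* is ON.
GorG is produced constitutively and is active.
No repressor is bound and GorG is active, so *fubZ* is transcribed.
→ *fubZ* is ON.
c-di-GMP is present, so SovG is inactive.
Homoserine is absent, so QilL is inactive.
With no repressor bound, *kosX* is transcribed.
→ *kosX* is ON.
Malonate is present, so PexH is active.
Citrulline is absent, so ZorJ is inactive.
No repressor is bound and PexH is active, so *dovB* is transcribed.
→ *dovB* is ON.
Itaconate is present, so KepH is inactive.
With no repressor bound, *ulmK* is transcribed.
So UlmK is produced and active.
ppGpp is present, so BexK is active.
No repressor is bound and UlmK and BexK are active, so *ulmF* is transcribed.
→ *ulmF* is ON.
5 of the 5 genes are transcribed.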